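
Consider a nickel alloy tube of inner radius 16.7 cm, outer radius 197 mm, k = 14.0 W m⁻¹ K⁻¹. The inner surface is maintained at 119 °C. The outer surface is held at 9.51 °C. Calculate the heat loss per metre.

Q' = 58300 W/m

Q' = 2πk·ΔT/ln(r₂/r₁) = 2π × 14.0 × 109.49 / ln(0.197/0.167) = 58300 W/m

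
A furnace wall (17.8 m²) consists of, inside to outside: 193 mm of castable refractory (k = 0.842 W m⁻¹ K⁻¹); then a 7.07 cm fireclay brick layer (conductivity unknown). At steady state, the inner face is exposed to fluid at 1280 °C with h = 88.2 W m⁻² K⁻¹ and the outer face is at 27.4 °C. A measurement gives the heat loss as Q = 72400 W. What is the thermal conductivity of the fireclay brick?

ΣR = ΔT/Q = |1280 − 27.4|/72400 = 0.01730 K/W
Known resistances:
  R_conv,in = 1/(hA) = 1/(88.2·17.8) = 6.370×10^-4 K/W
  R_castable refractory = L/(kA) = 0.193/(0.842·17.8) = 0.01288 K/W
R_fireclay brick = ΣR − ΣR_known = 0.01730 − 0.01352 = 0.003780 K/W
L/(kA) = 0.003780 ⇒ k = 0.0707/(0.003780·17.8) = 1.05 W/m·K

k = 1.05 W/m·K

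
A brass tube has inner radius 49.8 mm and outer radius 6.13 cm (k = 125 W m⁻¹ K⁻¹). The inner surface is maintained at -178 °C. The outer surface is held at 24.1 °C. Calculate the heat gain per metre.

Q' = 7.64×10^5 W/m

Q' = 2πk·ΔT/ln(r₂/r₁) = 2π × 125 × 202.1 / ln(0.0613/0.0498) = 7.64×10^5 W/m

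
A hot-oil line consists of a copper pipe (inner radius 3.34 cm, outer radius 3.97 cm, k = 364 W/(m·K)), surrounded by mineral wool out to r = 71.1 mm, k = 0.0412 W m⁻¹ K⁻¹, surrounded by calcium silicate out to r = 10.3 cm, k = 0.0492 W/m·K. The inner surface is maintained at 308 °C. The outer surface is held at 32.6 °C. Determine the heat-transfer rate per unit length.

Series thermal resistances, inner to outer:
  R'_copper = ln(0.0397/0.0334)/(2πk) = 0.1728/(2π·364) = 7.555×10^-5 m·K/W
  R'_mineral wool = ln(0.0711/0.0397)/(2πk) = 0.5827/(2π·0.0412) = 2.251 m·K/W
  R'_calcium silicate = ln(0.103/0.0711)/(2πk) = 0.3706/(2π·0.0492) = 1.199 m·K/W
ΣR = 7.555×10^-5 + 2.251 + 1.199 = 3.450 m·K/W
Q' = ΔT/ΣR = (308 °C − 32.6 °C)/3.450 = 79.8 W/m

Q' = 79.8 W/m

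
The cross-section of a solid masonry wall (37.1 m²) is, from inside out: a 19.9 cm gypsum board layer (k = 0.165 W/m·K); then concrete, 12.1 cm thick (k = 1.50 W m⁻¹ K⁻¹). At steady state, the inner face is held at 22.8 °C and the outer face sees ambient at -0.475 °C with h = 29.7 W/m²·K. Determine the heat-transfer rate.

Q = 654 W

Resistance network (inner→outer):
  R_gypsum board = L/(kA) = 0.199/(0.165·37.1) = 0.03251 K/W
  R_concrete = L/(kA) = 0.121/(1.50·37.1) = 0.002174 K/W
  R_conv,out = 1/(hA) = 1/(29.7·37.1) = 9.075×10^-4 K/W
ΣR = 0.03251 + 0.002174 + 9.075×10^-4 = 0.03559 K/W
Q = ΔT/ΣR = (22.8 °C − -0.475 °C)/0.03559 = 654 W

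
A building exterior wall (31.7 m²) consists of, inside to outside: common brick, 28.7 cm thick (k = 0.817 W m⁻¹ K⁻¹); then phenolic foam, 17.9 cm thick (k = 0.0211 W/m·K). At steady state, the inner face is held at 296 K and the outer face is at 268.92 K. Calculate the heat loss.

Q = 97.2 W

Resistance network (inner→outer):
  R_common brick = L/(kA) = 0.287/(0.817·31.7) = 0.01108 K/W
  R_phenolic foam = L/(kA) = 0.179/(0.0211·31.7) = 0.2676 K/W
ΣR = 0.01108 + 0.2676 = 0.2787 K/W
Q = ΔT/ΣR = (296 K − 268.92 K)/0.2787 = 97.2 W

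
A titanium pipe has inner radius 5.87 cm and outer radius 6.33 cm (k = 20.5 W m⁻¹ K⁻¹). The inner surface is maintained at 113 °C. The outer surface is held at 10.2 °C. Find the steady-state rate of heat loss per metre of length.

Q' = 1.76×10^5 W/m

Q' = 2πk·ΔT/ln(r₂/r₁) = 2π × 20.5 × 102.8 / ln(0.0633/0.0587) = 1.76×10^5 W/m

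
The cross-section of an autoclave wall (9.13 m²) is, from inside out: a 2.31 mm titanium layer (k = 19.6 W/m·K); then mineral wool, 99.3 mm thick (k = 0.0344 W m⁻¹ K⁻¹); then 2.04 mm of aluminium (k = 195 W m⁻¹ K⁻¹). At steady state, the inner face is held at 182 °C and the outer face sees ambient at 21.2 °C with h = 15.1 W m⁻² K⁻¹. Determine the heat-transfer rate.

Treat each layer as a resistance in series:
  R_titanium = L/(kA) = 0.00231/(19.6·9.13) = 1.291×10^-5 K/W
  R_mineral wool = L/(kA) = 0.0993/(0.0344·9.13) = 0.3162 K/W
  R_aluminium = L/(kA) = 0.00204/(195·9.13) = 1.146×10^-6 K/W
  R_conv,out = 1/(hA) = 1/(15.1·9.13) = 0.007254 K/W
ΣR = 1.291×10^-5 + 0.3162 + 1.146×10^-6 + 0.007254 = 0.3235 K/W
Q = ΔT/ΣR = (182 °C − 21.2 °C)/0.3235 = 497 W

Q = 497 W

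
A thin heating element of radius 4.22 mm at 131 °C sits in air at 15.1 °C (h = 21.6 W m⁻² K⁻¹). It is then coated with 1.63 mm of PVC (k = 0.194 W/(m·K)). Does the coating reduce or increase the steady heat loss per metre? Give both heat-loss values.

Critical radius for a cylinder: r_cr = k/h = 0.00898 m = 0.898 cm.
Outer radius after coating: r₂ = 0.00422 + 0.00163 = 0.00585 m.
Since r₁ < r_cr and r₂ ≤ r_cr, the coating moves toward the maximum at r_cr — heat loss rises.
Bare: R = 1/(2πr₁h) = 1.746 m·K/W; Q = 115.9/1.746 = 66.4 W/m.
Coated: R = R_cond + R_conv = 1.527 m·K/W; Q = 115.9/1.527 = 75.9 W/m.

increases: 66.4 → 75.9 W/m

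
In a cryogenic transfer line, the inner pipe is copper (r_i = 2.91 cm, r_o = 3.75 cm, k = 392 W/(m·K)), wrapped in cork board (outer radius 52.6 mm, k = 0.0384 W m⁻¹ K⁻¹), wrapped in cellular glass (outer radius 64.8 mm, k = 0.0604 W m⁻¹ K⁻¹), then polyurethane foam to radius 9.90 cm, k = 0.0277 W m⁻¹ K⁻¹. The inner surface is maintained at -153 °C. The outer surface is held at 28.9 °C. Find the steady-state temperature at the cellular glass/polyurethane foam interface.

Resistance network (inner→outer):
  R'_copper = ln(0.0375/0.0291)/(2πk) = 0.2536/(2π·392) = 1.030×10^-4 m·K/W
  R'_cork board = ln(0.0526/0.0375)/(2πk) = 0.3384/(2π·0.0384) = 1.402 m·K/W
  R'_cellular glass = ln(0.0648/0.0526)/(2πk) = 0.2086/(2π·0.0604) = 0.5496 m·K/W
  R'_polyurethane foam = ln(0.0990/0.0648)/(2πk) = 0.4238/(2π·0.0277) = 2.435 m·K/W
ΣR = 1.030×10^-4 + 1.402 + 0.5496 + 2.435 = 4.387 m·K/W
Q' = ΔT/ΣR = (-153 °C − 28.9 °C)/4.387 = -41.46 W/m
From the inner boundary to the cellular glass/polyurethane foam interface, ΣR_partial = 1.952 m·K/W.
T_interface = T_in − Q'·ΣR_partial = -153 °C − (-41.46)(1.952) = -72.1 °C

T = -72.1 °C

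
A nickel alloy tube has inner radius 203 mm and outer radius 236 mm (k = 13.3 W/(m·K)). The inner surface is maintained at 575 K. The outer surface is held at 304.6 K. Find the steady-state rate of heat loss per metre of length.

Q' = 1.50×10^5 W/m

Q' = 2πk·ΔT/ln(r₂/r₁) = 2π × 13.3 × 270.4 / ln(0.236/0.203) = 1.50×10^5 W/m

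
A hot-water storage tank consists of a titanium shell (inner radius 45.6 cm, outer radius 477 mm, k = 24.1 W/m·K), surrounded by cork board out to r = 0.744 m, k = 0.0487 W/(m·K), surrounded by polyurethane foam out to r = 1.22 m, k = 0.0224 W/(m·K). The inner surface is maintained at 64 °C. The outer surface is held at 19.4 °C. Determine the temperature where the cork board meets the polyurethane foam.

Resistance network (inner→outer):
  R_titanium = (1/0.456 − 1/0.477)/(4πk) = 0.09655/(4π·24.1) = 3.188×10^-4 K/W
  R_cork board = (1/0.477 − 1/0.744)/(4πk) = 0.7524/(4π·0.0487) = 1.229 K/W
  R_polyurethane foam = (1/0.744 − 1/1.22)/(4πk) = 0.5244/(4π·0.0224) = 1.863 K/W
ΣR = 3.188×10^-4 + 1.229 + 1.863 = 3.092 K/W
Q = ΔT/ΣR = (64 °C − 19.4 °C)/3.092 = 14.42 W
From the inner boundary to the cork board/polyurethane foam interface, ΣR_partial = 1.229 K/W.
T_interface = T_in − Q·ΣR_partial = 64 °C − (14.42)(1.229) = 46.3 °C

T = 46.3 °C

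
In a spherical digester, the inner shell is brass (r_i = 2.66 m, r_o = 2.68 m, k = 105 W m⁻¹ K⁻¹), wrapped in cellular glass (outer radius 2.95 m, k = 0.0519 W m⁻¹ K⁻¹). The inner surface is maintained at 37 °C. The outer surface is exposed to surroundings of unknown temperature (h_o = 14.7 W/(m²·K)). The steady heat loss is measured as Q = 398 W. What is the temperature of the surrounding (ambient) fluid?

Sum the resistances:
  R_brass = (1/2.66 − 1/2.68)/(4πk) = 0.002806/(4π·105) = 2.126×10^-6 K/W
  R_cellular glass = (1/2.68 − 1/2.95)/(4πk) = 0.03415/(4π·0.0519) = 0.05236 K/W
  R_conv,out = 1/(4πr²h) = 1/(4π·2.95²·14.7) = 6.221×10^-4 K/W
ΣR = 0.05299 K/W
ΔT = Q·ΣR = 398 × 0.05299 = 21.09 K
Heat flows outward, so T_out = T_in − ΔT = 37 − 21.09 = 15.9 °C

T_out = 15.9 °C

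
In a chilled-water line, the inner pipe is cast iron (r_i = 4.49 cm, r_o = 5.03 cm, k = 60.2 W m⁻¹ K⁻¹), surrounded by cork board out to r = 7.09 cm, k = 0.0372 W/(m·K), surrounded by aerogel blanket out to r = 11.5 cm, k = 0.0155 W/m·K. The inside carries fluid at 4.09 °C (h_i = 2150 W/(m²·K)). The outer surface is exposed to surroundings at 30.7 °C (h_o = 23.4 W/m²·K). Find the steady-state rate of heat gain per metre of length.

Q' = 4.10 W/m

Treat each layer as a resistance in series:
  R'_conv,in = 1/(2πr h) = 1/(2π·0.0449·2150) = 0.001649 m·K/W
  R'_cast iron = ln(0.0503/0.0449)/(2πk) = 0.1136/(2π·60.2) = 3.002×10^-4 m·K/W
  R'_cork board = ln(0.0709/0.0503)/(2πk) = 0.3433/(2π·0.0372) = 1.469 m·K/W
  R'_aerogel blanket = ln(0.115/0.0709)/(2πk) = 0.4837/(2π·0.0155) = 4.966 m·K/W
  R'_conv,out = 1/(2πr h) = 1/(2π·0.115·23.4) = 0.05914 m·K/W
ΣR = 0.001649 + 3.002×10^-4 + 1.469 + 4.966 + 0.05914 = 6.496 m·K/W
Q' = ΔT/ΣR = (4.09 °C − 30.7 °C)/6.496 = -4.10 W/m
(Negative Q' ⇒ heat flows inward; heat gain = 4.10 W/m.)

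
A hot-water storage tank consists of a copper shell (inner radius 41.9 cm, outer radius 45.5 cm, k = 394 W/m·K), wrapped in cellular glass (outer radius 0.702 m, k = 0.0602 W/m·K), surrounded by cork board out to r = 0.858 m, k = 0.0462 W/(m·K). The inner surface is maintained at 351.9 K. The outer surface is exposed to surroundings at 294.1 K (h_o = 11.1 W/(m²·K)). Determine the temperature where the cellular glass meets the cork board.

Resistance network (inner→outer):
  R_copper = (1/0.419 − 1/0.455)/(4πk) = 0.1888/(4π·394) = 3.814×10^-5 K/W
  R_cellular glass = (1/0.455 − 1/0.702)/(4πk) = 0.7733/(4π·0.0602) = 1.022 K/W
  R_cork board = (1/0.702 − 1/0.858)/(4πk) = 0.2590/(4π·0.0462) = 0.4461 K/W
  R_conv,out = 1/(4πr²h) = 1/(4π·0.858²·11.1) = 0.009739 K/W
ΣR = 3.814×10^-5 + 1.022 + 0.4461 + 0.009739 = 1.478 K/W
Q = ΔT/ΣR = (351.9 K − 294.1 K)/1.478 = 39.11 W
From the inner boundary to the cellular glass/cork board interface, ΣR_partial = 1.022 K/W.
T_interface = T_in − Q·ΣR_partial = 351.9 K − (39.11)(1.022) = 311.9 K

T = 311.9 K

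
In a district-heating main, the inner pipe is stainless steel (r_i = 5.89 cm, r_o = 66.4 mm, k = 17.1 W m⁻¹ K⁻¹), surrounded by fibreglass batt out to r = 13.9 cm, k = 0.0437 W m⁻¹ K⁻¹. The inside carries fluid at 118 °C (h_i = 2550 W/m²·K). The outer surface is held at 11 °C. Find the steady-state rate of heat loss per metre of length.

Treat each layer as a resistance in series:
  R'_conv,in = 1/(2πr h) = 1/(2π·0.0589·2550) = 0.001060 m·K/W
  R'_stainless steel = ln(0.0664/0.0589)/(2πk) = 0.1199/(2π·17.1) = 0.001116 m·K/W
  R'_fibreglass batt = ln(0.139/0.0664)/(2πk) = 0.7388/(2π·0.0437) = 2.691 m·K/W
ΣR = 0.001060 + 0.001116 + 2.691 = 2.693 m·K/W
Q' = ΔT/ΣR = (118 °C − 11 °C)/2.693 = 39.7 W/m

Q' = 39.7 W/m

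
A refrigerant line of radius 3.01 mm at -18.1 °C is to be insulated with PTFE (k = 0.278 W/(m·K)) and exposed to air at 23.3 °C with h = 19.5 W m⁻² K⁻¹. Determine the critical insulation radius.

r_cr = 1.43 cm

For a cylinder, r_cr = k_ins/h = 0.278/19.5 = 0.0143 m = 1.43 cm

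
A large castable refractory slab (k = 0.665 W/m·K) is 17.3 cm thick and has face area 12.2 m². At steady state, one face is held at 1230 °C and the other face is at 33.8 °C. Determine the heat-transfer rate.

Q = 56.1 kW

Q = kA·ΔT/L = 0.665 × 12.2 × |1230 °C − 33.8 °C| / 0.173 = 56100 W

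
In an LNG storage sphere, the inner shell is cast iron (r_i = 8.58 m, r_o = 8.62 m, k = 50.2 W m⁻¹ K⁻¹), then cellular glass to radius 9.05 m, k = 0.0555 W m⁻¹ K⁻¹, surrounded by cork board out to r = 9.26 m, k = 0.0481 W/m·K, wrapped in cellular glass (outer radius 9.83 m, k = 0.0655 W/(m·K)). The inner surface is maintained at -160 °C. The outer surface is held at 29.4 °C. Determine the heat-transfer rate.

Q = 9630 W

Resistance network (inner→outer):
  R_cast iron = (1/8.58 − 1/8.62)/(4πk) = 5.408×10^-4/(4π·50.2) = 8.573×10^-7 K/W
  R_cellular glass = (1/8.62 − 1/9.05)/(4πk) = 0.005512/(4π·0.0555) = 0.007903 K/W
  R_cork board = (1/9.05 − 1/9.26)/(4πk) = 0.002506/(4π·0.0481) = 0.004146 K/W
  R_cellular glass = (1/9.26 − 1/9.83)/(4πk) = 0.006262/(4π·0.0655) = 0.007608 K/W
ΣR = 8.573×10^-7 + 0.007903 + 0.004146 + 0.007608 = 0.01966 K/W
Q = ΔT/ΣR = (-160 °C − 29.4 °C)/0.01966 = -9630 W
(Negative Q ⇒ heat flows inward; heat gain = 9630 W.)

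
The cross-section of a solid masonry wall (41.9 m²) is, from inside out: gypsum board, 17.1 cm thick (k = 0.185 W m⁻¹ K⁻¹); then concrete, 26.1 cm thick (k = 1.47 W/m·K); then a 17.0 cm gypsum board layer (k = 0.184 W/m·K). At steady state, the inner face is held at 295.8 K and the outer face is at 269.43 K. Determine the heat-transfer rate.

Resistance network (inner→outer):
  R_gypsum board = L/(kA) = 0.171/(0.185·41.9) = 0.02206 K/W
  R_concrete = L/(kA) = 0.261/(1.47·41.9) = 0.004237 K/W
  R_gypsum board = L/(kA) = 0.170/(0.184·41.9) = 0.02205 K/W
ΣR = 0.02206 + 0.004237 + 0.02205 = 0.04835 K/W
Q = ΔT/ΣR = (295.8 K − 269.43 K)/0.04835 = 545 W

Q = 545 W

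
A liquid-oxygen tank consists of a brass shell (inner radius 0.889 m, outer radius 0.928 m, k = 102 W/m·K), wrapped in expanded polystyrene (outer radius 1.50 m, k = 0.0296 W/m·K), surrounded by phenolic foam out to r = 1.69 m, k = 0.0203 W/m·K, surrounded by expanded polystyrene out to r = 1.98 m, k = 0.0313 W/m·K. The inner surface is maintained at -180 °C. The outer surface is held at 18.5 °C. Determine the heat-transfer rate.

Treat each layer as a resistance in series:
  R_brass = (1/0.889 − 1/0.928)/(4πk) = 0.04727/(4π·102) = 3.688×10^-5 K/W
  R_expanded polystyrene = (1/0.928 − 1/1.50)/(4πk) = 0.4109/(4π·0.0296) = 1.105 K/W
  R_phenolic foam = (1/1.50 − 1/1.69)/(4πk) = 0.07495/(4π·0.0203) = 0.2938 K/W
  R_expanded polystyrene = (1/1.69 − 1/1.98)/(4πk) = 0.08667/(4π·0.0313) = 0.2203 K/W
ΣR = 3.688×10^-5 + 1.105 + 0.2938 + 0.2203 = 1.619 K/W
Q = ΔT/ΣR = (-180 °C − 18.5 °C)/1.619 = -123 W
(Negative Q ⇒ heat flows inward; heat gain = 123 W.)

Q = 123 W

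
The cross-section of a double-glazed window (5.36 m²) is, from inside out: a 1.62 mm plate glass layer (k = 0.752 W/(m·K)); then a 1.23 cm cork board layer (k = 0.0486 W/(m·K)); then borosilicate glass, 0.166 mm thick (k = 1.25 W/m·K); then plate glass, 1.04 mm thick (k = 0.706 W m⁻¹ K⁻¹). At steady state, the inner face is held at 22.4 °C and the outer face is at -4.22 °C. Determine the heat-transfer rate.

Series thermal resistances, inner to outer:
  R_plate glass = L/(kA) = 0.00162/(0.752·5.36) = 4.019×10^-4 K/W
  R_cork board = L/(kA) = 0.0123/(0.0486·5.36) = 0.04722 K/W
  R_borosilicate glass = L/(kA) = 1.66×10^-4/(1.25·5.36) = 2.478×10^-5 K/W
  R_plate glass = L/(kA) = 0.00104/(0.706·5.36) = 2.748×10^-4 K/W
ΣR = 4.019×10^-4 + 0.04722 + 2.478×10^-5 + 2.748×10^-4 = 0.04792 K/W
Q = ΔT/ΣR = (22.4 °C − -4.22 °C)/0.04792 = 556 W

Q = 556 W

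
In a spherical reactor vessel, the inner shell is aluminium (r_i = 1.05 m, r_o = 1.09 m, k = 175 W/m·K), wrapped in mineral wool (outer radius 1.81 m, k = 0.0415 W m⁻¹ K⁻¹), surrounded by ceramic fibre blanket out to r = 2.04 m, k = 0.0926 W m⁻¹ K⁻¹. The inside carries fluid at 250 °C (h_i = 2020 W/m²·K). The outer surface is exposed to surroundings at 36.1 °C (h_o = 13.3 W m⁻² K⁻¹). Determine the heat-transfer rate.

Q = 283 W

Treat each layer as a resistance in series:
  R_conv,in = 1/(4πr²h) = 1/(4π·1.05²·2020) = 3.573×10^-5 K/W
  R_aluminium = (1/1.05 − 1/1.09)/(4πk) = 0.03495/(4π·175) = 1.589×10^-5 K/W
  R_mineral wool = (1/1.09 − 1/1.81)/(4πk) = 0.3649/(4π·0.0415) = 0.6998 K/W
  R_ceramic fibre blanket = (1/1.81 − 1/2.04)/(4πk) = 0.06229/(4π·0.0926) = 0.05353 K/W
  R_conv,out = 1/(4πr²h) = 1/(4π·2.04²·13.3) = 0.001438 K/W
ΣR = 3.573×10^-5 + 1.589×10^-5 + 0.6998 + 0.05353 + 0.001438 = 0.7548 K/W
Q = ΔT/ΣR = (250 °C − 36.1 °C)/0.7548 = 283 W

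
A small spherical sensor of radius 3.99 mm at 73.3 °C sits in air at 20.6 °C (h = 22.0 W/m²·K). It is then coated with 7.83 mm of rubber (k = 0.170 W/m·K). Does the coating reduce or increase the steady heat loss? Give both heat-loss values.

Critical radius for a sphere: r_cr = 2k/h = 0.0155 m = 1.55 cm.
Outer radius after coating: r₂ = 0.00399 + 0.00783 = 0.01182 m.
Since r₁ < r_cr and r₂ ≤ r_cr, the coating moves toward the maximum at r_cr — heat loss rises.
Bare: R = 1/(4πr₁²h) = 227.2 K/W; Q = 52.7/227.2 = 0.232 W.
Coated: R = R_cond + R_conv = 103.6 K/W; Q = 52.7/103.6 = 0.509 W.

increases: 0.232 → 0.509 W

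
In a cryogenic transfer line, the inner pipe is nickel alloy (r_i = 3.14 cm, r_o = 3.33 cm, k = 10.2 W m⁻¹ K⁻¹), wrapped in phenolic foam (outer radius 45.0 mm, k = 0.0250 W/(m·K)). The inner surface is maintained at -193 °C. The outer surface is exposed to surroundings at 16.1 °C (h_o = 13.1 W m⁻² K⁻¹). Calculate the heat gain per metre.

Q' = 95.6 W/m

Series thermal resistances, inner to outer:
  R'_nickel alloy = ln(0.0333/0.0314)/(2πk) = 0.05875/(2π·10.2) = 9.167×10^-4 m·K/W
  R'_phenolic foam = ln(0.0450/0.0333)/(2πk) = 0.3011/(2π·0.0250) = 1.917 m·K/W
  R'_conv,out = 1/(2πr h) = 1/(2π·0.0450·13.1) = 0.2700 m·K/W
ΣR = 9.167×10^-4 + 1.917 + 0.2700 = 2.188 m·K/W
Q' = ΔT/ΣR = (-193 °C − 16.1 °C)/2.188 = -95.6 W/m
(Negative Q' ⇒ heat flows inward; heat gain = 95.6 W/m.)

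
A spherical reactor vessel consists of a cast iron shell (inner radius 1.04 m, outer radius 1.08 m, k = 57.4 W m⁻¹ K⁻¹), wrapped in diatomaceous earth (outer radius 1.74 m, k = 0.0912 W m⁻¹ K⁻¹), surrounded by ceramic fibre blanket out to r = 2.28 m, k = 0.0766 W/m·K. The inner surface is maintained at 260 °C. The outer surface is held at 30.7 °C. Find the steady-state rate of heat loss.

Q = 512 W

Resistance network (inner→outer):
  R_cast iron = (1/1.04 − 1/1.08)/(4πk) = 0.03561/(4π·57.4) = 4.937×10^-5 K/W
  R_diatomaceous earth = (1/1.08 − 1/1.74)/(4πk) = 0.3512/(4π·0.0912) = 0.3065 K/W
  R_ceramic fibre blanket = (1/1.74 − 1/2.28)/(4πk) = 0.1361/(4π·0.0766) = 0.1414 K/W
ΣR = 4.937×10^-5 + 0.3065 + 0.1414 = 0.4479 K/W
Q = ΔT/ΣR = (260 °C − 30.7 °C)/0.4479 = 512 W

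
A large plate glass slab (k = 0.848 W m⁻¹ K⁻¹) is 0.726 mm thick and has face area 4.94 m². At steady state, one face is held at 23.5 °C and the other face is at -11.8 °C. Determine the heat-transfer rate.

Q = 2.04×10^5 W

Q = kA·ΔT/L = 0.848 × 4.94 × |23.5 °C − -11.8 °C| / 7.26×10^-4 = 2.04×10^5 W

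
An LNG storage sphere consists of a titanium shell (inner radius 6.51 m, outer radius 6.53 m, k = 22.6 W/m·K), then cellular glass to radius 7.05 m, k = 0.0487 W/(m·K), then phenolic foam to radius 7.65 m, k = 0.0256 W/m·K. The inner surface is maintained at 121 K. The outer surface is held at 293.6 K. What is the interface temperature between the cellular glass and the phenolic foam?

Series thermal resistances, inner to outer:
  R_titanium = (1/6.51 − 1/6.53)/(4πk) = 4.705×10^-4/(4π·22.6) = 1.657×10^-6 K/W
  R_cellular glass = (1/6.53 − 1/7.05)/(4πk) = 0.01130/(4π·0.0487) = 0.01846 K/W
  R_phenolic foam = (1/7.05 − 1/7.65)/(4πk) = 0.01113/(4π·0.0256) = 0.03458 K/W
ΣR = 1.657×10^-6 + 0.01846 + 0.03458 = 0.05304 K/W
Q = ΔT/ΣR = (121 K − 293.6 K)/0.05304 = -3254 W
From the inner boundary to the cellular glass/phenolic foam interface, ΣR_partial = 0.01846 K/W.
T_interface = T_in − Q·ΣR_partial = 121 K − (-3254)(0.01846) = 181.1 K

T = 181.1 K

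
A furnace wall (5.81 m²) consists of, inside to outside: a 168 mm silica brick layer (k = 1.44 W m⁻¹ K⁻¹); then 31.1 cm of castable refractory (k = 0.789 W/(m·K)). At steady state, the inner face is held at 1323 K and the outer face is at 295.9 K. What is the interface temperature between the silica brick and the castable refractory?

T = 1088 K

Resistance network (inner→outer):
  R_silica brick = L/(kA) = 0.168/(1.44·5.81) = 0.02008 K/W
  R_castable refractory = L/(kA) = 0.311/(0.789·5.81) = 0.06784 K/W
ΣR = 0.02008 + 0.06784 = 0.08792 K/W
Q = ΔT/ΣR = (1323 K − 295.9 K)/0.08792 = 11680 W
From the inner boundary to the silica brick/castable refractory interface, ΣR_partial = 0.02008 K/W.
T_interface = T_in − Q·ΣR_partial = 1323 K − (11680)(0.02008) = 1088 K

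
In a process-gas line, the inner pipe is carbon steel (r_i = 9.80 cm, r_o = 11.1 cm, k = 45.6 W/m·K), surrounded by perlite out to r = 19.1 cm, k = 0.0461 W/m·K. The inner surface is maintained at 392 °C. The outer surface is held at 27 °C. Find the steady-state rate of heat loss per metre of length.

Series thermal resistances, inner to outer:
  R'_carbon steel = ln(0.111/0.0980)/(2πk) = 0.1246/(2π·45.6) = 4.348×10^-4 m·K/W
  R'_perlite = ln(0.191/0.111)/(2πk) = 0.5427/(2π·0.0461) = 1.874 m·K/W
ΣR = 4.348×10^-4 + 1.874 = 1.874 m·K/W
Q' = ΔT/ΣR = (392 °C − 27 °C)/1.874 = 195 W/m

Q' = 195 W/m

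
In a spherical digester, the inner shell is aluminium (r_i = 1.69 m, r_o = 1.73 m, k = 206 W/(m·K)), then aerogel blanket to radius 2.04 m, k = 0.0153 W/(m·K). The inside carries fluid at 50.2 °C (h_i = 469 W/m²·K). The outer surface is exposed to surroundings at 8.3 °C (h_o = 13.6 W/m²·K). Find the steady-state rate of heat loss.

Treat each layer as a resistance in series:
  R_conv,in = 1/(4πr²h) = 1/(4π·1.69²·469) = 5.941×10^-5 K/W
  R_aluminium = (1/1.69 − 1/1.73)/(4πk) = 0.01368/(4π·206) = 5.285×10^-6 K/W
  R_aerogel blanket = (1/1.73 − 1/2.04)/(4πk) = 0.08784/(4π·0.0153) = 0.4569 K/W
  R_conv,out = 1/(4πr²h) = 1/(4π·2.04²·13.6) = 0.001406 K/W
ΣR = 5.941×10^-5 + 5.285×10^-6 + 0.4569 + 0.001406 = 0.4584 K/W
Q = ΔT/ΣR = (50.2 °C − 8.3 °C)/0.4584 = 91.4 W

Q = 91.4 W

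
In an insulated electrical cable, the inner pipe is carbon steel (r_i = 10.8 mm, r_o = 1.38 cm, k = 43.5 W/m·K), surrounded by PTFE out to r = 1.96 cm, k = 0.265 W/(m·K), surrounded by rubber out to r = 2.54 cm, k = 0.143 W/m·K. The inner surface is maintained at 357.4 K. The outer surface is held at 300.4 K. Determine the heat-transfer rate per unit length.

Resistance network (inner→outer):
  R'_carbon steel = ln(0.0138/0.0108)/(2πk) = 0.2451/(2π·43.5) = 8.968×10^-4 m·K/W
  R'_PTFE = ln(0.0196/0.0138)/(2πk) = 0.3509/(2π·0.265) = 0.2107 m·K/W
  R'_rubber = ln(0.0254/0.0196)/(2πk) = 0.2592/(2π·0.143) = 0.2885 m·K/W
ΣR = 8.968×10^-4 + 0.2107 + 0.2885 = 0.5001 m·K/W
Q' = ΔT/ΣR = (357.4 K − 300.4 K)/0.5001 = 114 W/m

Q' = 114 W/m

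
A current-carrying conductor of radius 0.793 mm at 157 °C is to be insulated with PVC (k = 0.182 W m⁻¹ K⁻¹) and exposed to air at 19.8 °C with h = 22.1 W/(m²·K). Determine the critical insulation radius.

r_cr = 0.824 cm

For a cylinder, r_cr = k_ins/h = 0.182/22.1 = 0.00824 m = 0.824 cm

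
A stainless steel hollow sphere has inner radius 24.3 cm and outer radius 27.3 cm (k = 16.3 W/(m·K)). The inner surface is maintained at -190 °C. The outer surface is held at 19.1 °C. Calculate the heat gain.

Q = 4πk·ΔT/(1/r₁ − 1/r₂) = 4π × 16.3 × 209.1 / (1/0.243 − 1/0.273) = 94700 W

Q = 94.7 kW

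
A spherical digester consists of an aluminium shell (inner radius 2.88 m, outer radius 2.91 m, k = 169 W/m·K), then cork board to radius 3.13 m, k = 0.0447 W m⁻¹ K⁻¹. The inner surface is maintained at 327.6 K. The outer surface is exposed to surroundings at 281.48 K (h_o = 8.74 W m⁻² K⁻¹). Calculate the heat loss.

Q = 1050 W

Series thermal resistances, inner to outer:
  R_aluminium = (1/2.88 − 1/2.91)/(4πk) = 0.003580/(4π·169) = 1.686×10^-6 K/W
  R_cork board = (1/2.91 − 1/3.13)/(4πk) = 0.02415/(4π·0.0447) = 0.04300 K/W
  R_conv,out = 1/(4πr²h) = 1/(4π·3.13²·8.74) = 9.294×10^-4 K/W
ΣR = 1.686×10^-6 + 0.04300 + 9.294×10^-4 = 0.04393 K/W
Q = ΔT/ΣR = (327.6 K − 281.48 K)/0.04393 = 1050 W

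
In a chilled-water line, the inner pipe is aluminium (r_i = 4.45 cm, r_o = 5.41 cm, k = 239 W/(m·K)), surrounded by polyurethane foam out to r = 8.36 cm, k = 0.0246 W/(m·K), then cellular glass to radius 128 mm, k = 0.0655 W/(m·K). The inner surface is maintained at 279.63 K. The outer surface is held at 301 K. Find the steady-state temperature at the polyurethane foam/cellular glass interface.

T = 295.3 K

Series thermal resistances, inner to outer:
  R'_aluminium = ln(0.0541/0.0445)/(2πk) = 0.1953/(2π·239) = 1.301×10^-4 m·K/W
  R'_polyurethane foam = ln(0.0836/0.0541)/(2πk) = 0.4352/(2π·0.0246) = 2.816 m·K/W
  R'_cellular glass = ln(0.128/0.0836)/(2πk) = 0.4260/(2π·0.0655) = 1.035 m·K/W
ΣR = 1.301×10^-4 + 2.816 + 1.035 = 3.851 m·K/W
Q' = ΔT/ΣR = (279.63 K − 301 K)/3.851 = -5.549 W/m
From the inner boundary to the polyurethane foam/cellular glass interface, ΣR_partial = 2.816 m·K/W.
T_interface = T_in − Q'·ΣR_partial = 279.63 K − (-5.549)(2.816) = 295.3 K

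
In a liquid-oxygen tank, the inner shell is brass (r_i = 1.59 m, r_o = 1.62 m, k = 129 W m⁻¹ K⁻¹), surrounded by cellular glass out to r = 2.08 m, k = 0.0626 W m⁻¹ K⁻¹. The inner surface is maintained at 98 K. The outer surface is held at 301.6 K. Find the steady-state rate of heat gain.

Series thermal resistances, inner to outer:
  R_brass = (1/1.59 − 1/1.62)/(4πk) = 0.01165/(4π·129) = 7.185×10^-6 K/W
  R_cellular glass = (1/1.62 − 1/2.08)/(4πk) = 0.1365/(4π·0.0626) = 0.1735 K/W
ΣR = 7.185×10^-6 + 0.1735 = 0.1735 K/W
Q = ΔT/ΣR = (98 K − 301.6 K)/0.1735 = -1170 W
(Negative Q ⇒ heat flows inward; heat gain = 1170 W.)

Q = 1170 W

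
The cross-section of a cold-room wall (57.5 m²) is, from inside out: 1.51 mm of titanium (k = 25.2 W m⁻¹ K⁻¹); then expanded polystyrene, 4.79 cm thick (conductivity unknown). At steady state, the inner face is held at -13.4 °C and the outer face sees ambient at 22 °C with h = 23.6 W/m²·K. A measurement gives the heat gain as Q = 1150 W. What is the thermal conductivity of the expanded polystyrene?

ΣR = ΔT/Q = |-13.4 − 22|/1150 = 0.03078 K/W
Known resistances:
  R_titanium = L/(kA) = 0.00151/(25.2·57.5) = 1.042×10^-6 K/W
  R_conv,out = 1/(hA) = 1/(23.6·57.5) = 7.369×10^-4 K/W
R_expanded polystyrene = ΣR − ΣR_known = 0.03078 − 7.379×10^-4 = 0.03004 K/W
L/(kA) = 0.03004 ⇒ k = 0.0479/(0.03004·57.5) = 0.0277 W/m·K

k = 0.0277 W/m·K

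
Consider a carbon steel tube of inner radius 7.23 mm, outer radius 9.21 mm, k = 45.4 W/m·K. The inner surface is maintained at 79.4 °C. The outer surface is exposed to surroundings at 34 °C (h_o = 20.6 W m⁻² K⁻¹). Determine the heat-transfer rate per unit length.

Treat each layer as a resistance in series:
  R'_carbon steel = ln(0.00921/0.00723)/(2πk) = 0.2421/(2π·45.4) = 8.485×10^-4 m·K/W
  R'_conv,out = 1/(2πr h) = 1/(2π·0.00921·20.6) = 0.8389 m·K/W
ΣR = 8.485×10^-4 + 0.8389 = 0.8397 m·K/W
Q' = ΔT/ΣR = (79.4 °C − 34 °C)/0.8397 = 54.1 W/m

Q' = 54.1 W/m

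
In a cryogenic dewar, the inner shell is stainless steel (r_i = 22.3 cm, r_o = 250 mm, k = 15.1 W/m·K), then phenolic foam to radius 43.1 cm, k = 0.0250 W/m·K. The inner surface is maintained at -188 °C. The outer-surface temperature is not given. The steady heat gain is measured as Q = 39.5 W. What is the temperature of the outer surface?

T_out = 23.3 °C

Sum the resistances:
  R_stainless steel = (1/0.223 − 1/0.250)/(4πk) = 0.4843/(4π·15.1) = 0.002552 K/W
  R_phenolic foam = (1/0.250 − 1/0.431)/(4πk) = 1.680/(4π·0.0250) = 5.347 K/W
ΣR = 5.350 K/W
ΔT = Q·ΣR = 39.5 × 5.350 = 211.3 K
Heat flows inward, so T_out = T_in + ΔT = -188 + 211.3 = 23.3 °C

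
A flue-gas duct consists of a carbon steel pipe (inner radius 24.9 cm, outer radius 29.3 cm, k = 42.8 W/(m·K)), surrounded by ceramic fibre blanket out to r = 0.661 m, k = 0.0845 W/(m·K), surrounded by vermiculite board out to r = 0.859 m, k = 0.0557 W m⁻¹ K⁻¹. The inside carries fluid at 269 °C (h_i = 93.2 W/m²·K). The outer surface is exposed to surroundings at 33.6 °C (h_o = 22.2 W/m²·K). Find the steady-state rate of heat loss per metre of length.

Treat each layer as a resistance in series:
  R'_conv,in = 1/(2πr h) = 1/(2π·0.249·93.2) = 0.006858 m·K/W
  R'_carbon steel = ln(0.293/0.249)/(2πk) = 0.1627/(2π·42.8) = 6.051×10^-4 m·K/W
  R'_ceramic fibre blanket = ln(0.661/0.293)/(2πk) = 0.8136/(2π·0.0845) = 1.532 m·K/W
  R'_vermiculite board = ln(0.859/0.661)/(2πk) = 0.2620/(2π·0.0557) = 0.7487 m·K/W
  R'_conv,out = 1/(2πr h) = 1/(2π·0.859·22.2) = 0.008346 m·K/W
ΣR = 0.006858 + 6.051×10^-4 + 1.532 + 0.7487 + 0.008346 = 2.297 m·K/W
Q' = ΔT/ΣR = (269 °C − 33.6 °C)/2.297 = 102 W/m

Q' = 102 W/m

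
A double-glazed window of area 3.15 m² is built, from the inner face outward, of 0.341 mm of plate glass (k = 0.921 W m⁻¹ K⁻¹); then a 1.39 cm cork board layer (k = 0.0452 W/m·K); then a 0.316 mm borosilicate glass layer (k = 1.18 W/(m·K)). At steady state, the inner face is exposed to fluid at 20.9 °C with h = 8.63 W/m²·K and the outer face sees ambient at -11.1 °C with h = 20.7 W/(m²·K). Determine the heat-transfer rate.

Series thermal resistances, inner to outer:
  R_conv,in = 1/(hA) = 1/(8.63·3.15) = 0.03679 K/W
  R_plate glass = L/(kA) = 3.41×10^-4/(0.921·3.15) = 1.175×10^-4 K/W
  R_cork board = L/(kA) = 0.0139/(0.0452·3.15) = 0.09763 K/W
  R_borosilicate glass = L/(kA) = 3.16×10^-4/(1.18·3.15) = 8.501×10^-5 K/W
  R_conv,out = 1/(hA) = 1/(20.7·3.15) = 0.01534 K/W
ΣR = 0.03679 + 1.175×10^-4 + 0.09763 + 8.501×10^-5 + 0.01534 = 0.1500 K/W
Q = ΔT/ΣR = (20.9 °C − -11.1 °C)/0.1500 = 213 W

Q = 213 W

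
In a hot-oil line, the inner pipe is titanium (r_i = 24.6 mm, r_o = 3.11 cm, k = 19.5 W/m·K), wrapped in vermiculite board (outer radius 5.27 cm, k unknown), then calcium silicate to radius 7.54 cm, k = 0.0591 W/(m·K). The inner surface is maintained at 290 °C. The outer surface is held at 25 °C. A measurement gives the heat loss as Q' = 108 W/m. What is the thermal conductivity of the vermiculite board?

k = 0.0564 W/m·K

ΣR = ΔT/Q' = |290 − 25|/108 = 2.454 m·K/W
Known resistances:
  R'_titanium = ln(0.0311/0.0246)/(2πk) = 0.2345/(2π·19.5) = 0.001914 m·K/W
  R'_calcium silicate = ln(0.0754/0.0527)/(2πk) = 0.3582/(2π·0.0591) = 0.9646 m·K/W
R_vermiculite board = ΣR − ΣR_known = 2.454 − 0.9665 = 1.488 m·K/W
ln(r₂/r₁)/(2πk) = 1.488 ⇒ k = 0.5274/(2π·1.488) = 0.0564 W/m·K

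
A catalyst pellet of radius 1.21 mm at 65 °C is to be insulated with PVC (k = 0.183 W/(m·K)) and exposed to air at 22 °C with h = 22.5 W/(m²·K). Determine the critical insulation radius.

For a sphere, r_cr = 2k_ins/h = 2·0.183/22.5 = 0.0163 m = 1.63 cm

r_cr = 1.63 cm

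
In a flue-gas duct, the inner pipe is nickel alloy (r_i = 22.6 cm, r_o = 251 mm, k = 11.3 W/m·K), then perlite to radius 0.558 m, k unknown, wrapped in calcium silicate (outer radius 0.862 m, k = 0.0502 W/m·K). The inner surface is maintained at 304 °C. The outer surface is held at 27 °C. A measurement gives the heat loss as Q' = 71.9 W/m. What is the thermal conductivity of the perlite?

k = 0.0514 W/m·K

ΣR = ΔT/Q' = |304 − 27|/71.9 = 3.853 m·K/W
Known resistances:
  R'_nickel alloy = ln(0.251/0.226)/(2πk) = 0.1049/(2π·11.3) = 0.001478 m·K/W
  R'_calcium silicate = ln(0.862/0.558)/(2πk) = 0.4349/(2π·0.0502) = 1.379 m·K/W
R_perlite = ΣR − ΣR_known = 3.853 − 1.380 = 2.473 m·K/W
ln(r₂/r₁)/(2πk) = 2.473 ⇒ k = 0.7989/(2π·2.473) = 0.0514 W/m·K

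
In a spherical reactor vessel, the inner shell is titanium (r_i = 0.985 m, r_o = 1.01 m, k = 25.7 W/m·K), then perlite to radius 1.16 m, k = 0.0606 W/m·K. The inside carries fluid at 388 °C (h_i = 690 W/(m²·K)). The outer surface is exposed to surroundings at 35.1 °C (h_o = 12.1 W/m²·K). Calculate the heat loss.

Q = 2040 W

Treat each layer as a resistance in series:
  R_conv,in = 1/(4πr²h) = 1/(4π·0.985²·690) = 1.189×10^-4 K/W
  R_titanium = (1/0.985 − 1/1.01)/(4πk) = 0.02513/(4π·25.7) = 7.781×10^-5 K/W
  R_perlite = (1/1.01 − 1/1.16)/(4πk) = 0.1280/(4π·0.0606) = 0.1681 K/W
  R_conv,out = 1/(4πr²h) = 1/(4π·1.16²·12.1) = 0.004888 K/W
ΣR = 1.189×10^-4 + 7.781×10^-5 + 0.1681 + 0.004888 = 0.1732 K/W
Q = ΔT/ΣR = (388 °C − 35.1 °C)/0.1732 = 2040 W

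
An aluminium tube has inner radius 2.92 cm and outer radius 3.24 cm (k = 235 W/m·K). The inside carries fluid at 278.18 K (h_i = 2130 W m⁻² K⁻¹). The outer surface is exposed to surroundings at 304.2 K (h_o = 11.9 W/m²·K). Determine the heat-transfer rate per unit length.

Resistance network (inner→outer):
  R'_conv,in = 1/(2πr h) = 1/(2π·0.0292·2130) = 0.002559 m·K/W
  R'_aluminium = ln(0.0324/0.0292)/(2πk) = 0.1040/(2π·235) = 7.043×10^-5 m·K/W
  R'_conv,out = 1/(2πr h) = 1/(2π·0.0324·11.9) = 0.4128 m·K/W
ΣR = 0.002559 + 7.043×10^-5 + 0.4128 = 0.4154 m·K/W
Q' = ΔT/ΣR = (278.18 K − 304.2 K)/0.4154 = -62.6 W/m
(Negative Q' ⇒ heat flows inward; heat gain = 62.6 W/m.)

Q' = 62.6 W/m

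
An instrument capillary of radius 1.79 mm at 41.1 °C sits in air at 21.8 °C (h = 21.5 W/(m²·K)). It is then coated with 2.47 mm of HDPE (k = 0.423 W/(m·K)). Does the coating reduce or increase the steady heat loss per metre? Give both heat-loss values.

increases: 4.67 → 9.35 W/m

Critical radius for a cylinder: r_cr = k/h = 0.0197 m = 1.97 cm.
Outer radius after coating: r₂ = 0.00179 + 0.00247 = 0.00426 m.
Since r₁ < r_cr and r₂ ≤ r_cr, the coating moves toward the maximum at r_cr — heat loss rises.
Bare: R = 1/(2πr₁h) = 4.136 m·K/W; Q = 19.3/4.136 = 4.67 W/m.
Coated: R = R_cond + R_conv = 2.064 m·K/W; Q = 19.3/2.064 = 9.35 W/m.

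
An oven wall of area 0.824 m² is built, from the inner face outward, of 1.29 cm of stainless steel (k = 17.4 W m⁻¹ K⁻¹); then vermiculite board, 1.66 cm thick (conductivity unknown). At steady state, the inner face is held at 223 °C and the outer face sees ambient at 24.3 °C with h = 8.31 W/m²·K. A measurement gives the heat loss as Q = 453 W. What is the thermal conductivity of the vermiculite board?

k = 0.0691 W/m·K

ΣR = ΔT/Q = |223 − 24.3|/453 = 0.4386 K/W
Known resistances:
  R_stainless steel = L/(kA) = 0.0129/(17.4·0.824) = 8.997×10^-4 K/W
  R_conv,out = 1/(hA) = 1/(8.31·0.824) = 0.1460 K/W
R_vermiculite board = ΣR − ΣR_known = 0.4386 − 0.1469 = 0.2917 K/W
L/(kA) = 0.2917 ⇒ k = 0.0166/(0.2917·0.824) = 0.0691 W/m·K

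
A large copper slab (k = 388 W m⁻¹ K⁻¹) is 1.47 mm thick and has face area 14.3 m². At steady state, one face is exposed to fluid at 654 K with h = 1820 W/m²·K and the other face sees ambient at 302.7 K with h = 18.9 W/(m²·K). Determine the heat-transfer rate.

Series thermal resistances, inner to outer:
  R_conv,in = 1/(hA) = 1/(1820·14.3) = 3.842×10^-5 K/W
  R_copper = L/(kA) = 0.00147/(388·14.3) = 2.649×10^-7 K/W
  R_conv,out = 1/(hA) = 1/(18.9·14.3) = 0.003700 K/W
ΣR = 3.842×10^-5 + 2.649×10^-7 + 0.003700 = 0.003739 K/W
Q = ΔT/ΣR = (654 K − 302.7 K)/0.003739 = 94000 W

Q = 94.0 kW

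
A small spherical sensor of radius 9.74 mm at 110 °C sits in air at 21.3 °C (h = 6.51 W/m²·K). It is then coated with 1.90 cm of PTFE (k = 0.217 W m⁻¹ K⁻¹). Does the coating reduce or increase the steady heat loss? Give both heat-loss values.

Critical radius for a sphere: r_cr = 2k/h = 0.0667 m = 6.67 cm.
Outer radius after coating: r₂ = 0.00974 + 0.0190 = 0.02874 m.
Since r₁ < r_cr and r₂ ≤ r_cr, the coating moves toward the maximum at r_cr — heat loss rises.
Bare: R = 1/(4πr₁²h) = 128.9 K/W; Q = 88.7/128.9 = 0.688 W.
Coated: R = R_cond + R_conv = 39.69 K/W; Q = 88.7/39.69 = 2.23 W.

increases: 0.688 → 2.23 W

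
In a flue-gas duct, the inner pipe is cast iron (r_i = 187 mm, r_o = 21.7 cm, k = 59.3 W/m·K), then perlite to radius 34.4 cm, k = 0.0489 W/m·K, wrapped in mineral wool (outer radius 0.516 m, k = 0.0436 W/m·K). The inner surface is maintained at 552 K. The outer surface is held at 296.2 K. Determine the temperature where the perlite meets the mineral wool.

Series thermal resistances, inner to outer:
  R'_cast iron = ln(0.217/0.187)/(2πk) = 0.1488/(2π·59.3) = 3.993×10^-4 m·K/W
  R'_perlite = ln(0.344/0.217)/(2πk) = 0.4607/(2π·0.0489) = 1.500 m·K/W
  R'_mineral wool = ln(0.516/0.344)/(2πk) = 0.4055/(2π·0.0436) = 1.480 m·K/W
ΣR = 3.993×10^-4 + 1.500 + 1.480 = 2.980 m·K/W
Q' = ΔT/ΣR = (552 K − 296.2 K)/2.980 = 85.84 W/m
From the inner boundary to the perlite/mineral wool interface, ΣR_partial = 1.500 m·K/W.
T_interface = T_in − Q'·ΣR_partial = 552 K − (85.84)(1.500) = 423 K

T = 423 K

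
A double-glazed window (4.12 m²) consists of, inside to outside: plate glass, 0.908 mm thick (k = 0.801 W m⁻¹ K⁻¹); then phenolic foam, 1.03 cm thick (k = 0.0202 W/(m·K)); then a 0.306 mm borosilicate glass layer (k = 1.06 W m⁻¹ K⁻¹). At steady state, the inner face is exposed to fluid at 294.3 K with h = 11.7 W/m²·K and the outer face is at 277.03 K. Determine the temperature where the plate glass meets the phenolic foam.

T = 291.8 K

Treat each layer as a resistance in series:
  R_conv,in = 1/(hA) = 1/(11.7·4.12) = 0.02075 K/W
  R_plate glass = L/(kA) = 9.08×10^-4/(0.801·4.12) = 2.751×10^-4 K/W
  R_phenolic foam = L/(kA) = 0.0103/(0.0202·4.12) = 0.1238 K/W
  R_borosilicate glass = L/(kA) = 3.06×10^-4/(1.06·4.12) = 7.007×10^-5 K/W
ΣR = 0.02075 + 2.751×10^-4 + 0.1238 + 7.007×10^-5 = 0.1449 K/W
Q = ΔT/ΣR = (294.3 K − 277.03 K)/0.1449 = 119.2 W
From the inner boundary to the plate glass/phenolic foam interface, ΣR_partial = 0.02103 K/W.
T_interface = T_in − Q·ΣR_partial = 294.3 K − (119.2)(0.02103) = 291.8 K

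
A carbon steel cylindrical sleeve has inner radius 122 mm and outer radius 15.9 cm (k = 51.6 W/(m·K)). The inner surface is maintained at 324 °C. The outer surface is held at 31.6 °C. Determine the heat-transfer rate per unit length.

Q' = 3.58×10^5 W/m

Q' = 2πk·ΔT/ln(r₂/r₁) = 2π × 51.6 × 292.4 / ln(0.159/0.122) = 3.58×10^5 W/m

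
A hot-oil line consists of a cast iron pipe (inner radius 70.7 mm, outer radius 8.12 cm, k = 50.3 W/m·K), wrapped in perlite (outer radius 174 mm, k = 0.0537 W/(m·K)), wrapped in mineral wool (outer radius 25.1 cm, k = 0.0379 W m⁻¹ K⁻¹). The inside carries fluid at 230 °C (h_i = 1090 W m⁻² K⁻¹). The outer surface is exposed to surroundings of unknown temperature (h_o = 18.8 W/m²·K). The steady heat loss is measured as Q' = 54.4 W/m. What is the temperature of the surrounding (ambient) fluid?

T_out = 21.4 °C

Sum the resistances:
  R'_conv,in = 1/(2πr h) = 1/(2π·0.0707·1090) = 0.002065 m·K/W
  R'_cast iron = ln(0.0812/0.0707)/(2πk) = 0.1385/(2π·50.3) = 4.381×10^-4 m·K/W
  R'_perlite = ln(0.174/0.0812)/(2πk) = 0.7621/(2π·0.0537) = 2.259 m·K/W
  R'_mineral wool = ln(0.251/0.174)/(2πk) = 0.3664/(2π·0.0379) = 1.539 m·K/W
  R'_conv,out = 1/(2πr h) = 1/(2π·0.251·18.8) = 0.03373 m·K/W
ΣR = 3.834 m·K/W
ΔT = Q'·ΣR = 54.4 × 3.834 = 208.6 K
Heat flows outward, so T_out = T_in − ΔT = 230 − 208.6 = 21.4 °C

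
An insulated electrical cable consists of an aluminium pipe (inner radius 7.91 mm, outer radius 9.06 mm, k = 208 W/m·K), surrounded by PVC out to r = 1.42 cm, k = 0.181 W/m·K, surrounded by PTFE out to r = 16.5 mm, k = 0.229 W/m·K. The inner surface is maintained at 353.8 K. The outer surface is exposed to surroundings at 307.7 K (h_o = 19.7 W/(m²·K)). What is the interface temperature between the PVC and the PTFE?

T = 335.4 K

Resistance network (inner→outer):
  R'_aluminium = ln(0.00906/0.00791)/(2πk) = 0.1357/(2π·208) = 1.039×10^-4 m·K/W
  R'_PVC = ln(0.0142/0.00906)/(2πk) = 0.4494/(2π·0.181) = 0.3951 m·K/W
  R'_PTFE = ln(0.0165/0.0142)/(2πk) = 0.1501/(2π·0.229) = 0.1043 m·K/W
  R'_conv,out = 1/(2πr h) = 1/(2π·0.0165·19.7) = 0.4896 m·K/W
ΣR = 1.039×10^-4 + 0.3951 + 0.1043 + 0.4896 = 0.9891 m·K/W
Q' = ΔT/ΣR = (353.8 K − 307.7 K)/0.9891 = 46.61 W/m
From the inner boundary to the PVC/PTFE interface, ΣR_partial = 0.3952 m·K/W.
T_interface = T_in − Q'·ΣR_partial = 353.8 K − (46.61)(0.3952) = 335.4 K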